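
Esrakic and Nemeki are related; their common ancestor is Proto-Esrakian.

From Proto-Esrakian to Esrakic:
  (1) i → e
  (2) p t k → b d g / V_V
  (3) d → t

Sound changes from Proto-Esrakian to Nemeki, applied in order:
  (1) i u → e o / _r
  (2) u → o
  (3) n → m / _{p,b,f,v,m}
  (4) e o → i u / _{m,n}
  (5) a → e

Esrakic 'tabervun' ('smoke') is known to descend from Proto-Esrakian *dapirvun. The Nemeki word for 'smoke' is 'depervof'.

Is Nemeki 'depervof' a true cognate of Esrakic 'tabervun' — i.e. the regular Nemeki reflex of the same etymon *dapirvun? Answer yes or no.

Derive the expected Nemeki reflex of *dapirvun:
Nemeki: start from *dapirvun.
  rule 1 (pre-rhotic lowering): dapirvun → dapervun
  rule 2 (vowel merger): dapervun → dapervon
  rule 3: no change — dapervon
  rule 4 (pre-nasal raising): dapervon → dapervun
  rule 5 (vowel merger): dapervun → depervun
  ⇒ Nemeki depervun
The regular Nemeki reflex would be 'depervun', but the attested form is 'depervof'. The correspondence is irregular, so they are not cognates (the Nemeki form has a different source).

no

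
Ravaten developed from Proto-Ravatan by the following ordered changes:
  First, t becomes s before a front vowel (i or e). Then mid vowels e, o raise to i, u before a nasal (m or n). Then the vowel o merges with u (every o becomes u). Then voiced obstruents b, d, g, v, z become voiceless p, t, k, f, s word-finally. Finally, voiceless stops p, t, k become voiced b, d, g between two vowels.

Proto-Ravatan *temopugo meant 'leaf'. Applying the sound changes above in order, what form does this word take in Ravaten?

simubugu

Ravaten: start from *temopugo.
  rule 1 (palatalisation): temopugo → semopugo
  rule 2 (pre-nasal raising): semopugo → simopugo
  rule 3 (vowel merger): simopugo → simupugu
  rule 4: no change — simupugu
  rule 5 (intervocalic voicing): simupugu → simubugu
  ⇒ Ravaten simubugu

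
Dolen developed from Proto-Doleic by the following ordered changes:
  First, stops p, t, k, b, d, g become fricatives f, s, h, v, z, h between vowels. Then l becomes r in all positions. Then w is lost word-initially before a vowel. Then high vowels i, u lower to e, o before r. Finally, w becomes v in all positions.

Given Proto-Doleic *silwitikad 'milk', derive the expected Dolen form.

servisihad

Dolen: *silwitikad > silwisihad > sirwisihad > serwisihad > servisihad  (by intervocalic lenition, unconditioned shift, pre-rhotic lowering, unconditioned shift)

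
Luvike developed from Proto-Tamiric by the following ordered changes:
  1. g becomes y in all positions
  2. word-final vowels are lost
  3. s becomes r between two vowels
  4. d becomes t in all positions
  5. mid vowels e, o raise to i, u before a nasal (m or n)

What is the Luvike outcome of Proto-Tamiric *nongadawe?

nunyataw

Luvike: *nongadawe > nonyadawe > nonyadaw > nonyataw > nunyataw  (by unconditioned shift, apocope, unconditioned shift, pre-nasal raising)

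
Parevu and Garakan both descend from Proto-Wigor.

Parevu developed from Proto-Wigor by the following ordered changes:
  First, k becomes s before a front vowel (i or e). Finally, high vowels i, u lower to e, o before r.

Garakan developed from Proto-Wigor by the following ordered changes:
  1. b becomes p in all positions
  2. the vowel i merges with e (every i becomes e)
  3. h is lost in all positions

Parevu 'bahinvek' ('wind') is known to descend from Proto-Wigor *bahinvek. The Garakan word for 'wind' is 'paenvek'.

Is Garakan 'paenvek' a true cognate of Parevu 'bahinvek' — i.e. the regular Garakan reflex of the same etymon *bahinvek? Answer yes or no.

yes

Derive the expected Garakan reflex of *bahinvek:
Garakan: *bahinvek > pahinvek > pahenvek > paenvek  (by unconditioned shift, vowel merger, h-loss)
Garakan 'paenvek' matches the regular reflex exactly, so the pair is cognate.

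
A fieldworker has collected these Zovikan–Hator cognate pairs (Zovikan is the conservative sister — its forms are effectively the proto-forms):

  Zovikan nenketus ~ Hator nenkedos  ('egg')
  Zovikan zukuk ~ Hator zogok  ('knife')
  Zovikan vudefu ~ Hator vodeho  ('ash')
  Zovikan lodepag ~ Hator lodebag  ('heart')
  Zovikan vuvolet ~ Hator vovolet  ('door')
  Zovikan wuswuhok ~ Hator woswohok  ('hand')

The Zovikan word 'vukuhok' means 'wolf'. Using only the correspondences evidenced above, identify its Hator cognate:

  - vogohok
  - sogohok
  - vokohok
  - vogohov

vogohok

nenketus ~ nenkedos, zukuk ~ zogok — Zovikan u corresponds to Hator o after a consonant, before a consonant other than r, m, n, p, b, f, v.
zukuk ~ zogok — Zovikan k corresponds to Hator g between vowels (before a back vowel).
Applying these to Zovikan 'vukuhok':
  vukuhok → vokuhok   (u→o after a consonant, before a consonant other than r, m, n, p, b, f, v)
  vokuhok → voguhok   (k→g between vowels (before a back vowel))
  voguhok → vogohok   (u→o after a consonant, before a consonant other than r, m, n, p, b, f, v)
So the Hator cognate is 'vogohok'.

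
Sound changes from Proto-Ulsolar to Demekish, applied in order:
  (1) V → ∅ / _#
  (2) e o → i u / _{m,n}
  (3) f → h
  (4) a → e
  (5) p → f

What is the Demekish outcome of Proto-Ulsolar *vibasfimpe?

vibeshimf

Demekish: *vibasfimpe
  vibasfimpe → vibasfimp   [apocope]
  vibasfimp (rule 2 does not apply)
  vibasfimp → vibashimp   [unconditioned shift]
  vibashimp → vibeshimp   [vowel merger]
  vibeshimp → vibeshimf   [unconditioned shift]
  giving Demekish vibeshimf.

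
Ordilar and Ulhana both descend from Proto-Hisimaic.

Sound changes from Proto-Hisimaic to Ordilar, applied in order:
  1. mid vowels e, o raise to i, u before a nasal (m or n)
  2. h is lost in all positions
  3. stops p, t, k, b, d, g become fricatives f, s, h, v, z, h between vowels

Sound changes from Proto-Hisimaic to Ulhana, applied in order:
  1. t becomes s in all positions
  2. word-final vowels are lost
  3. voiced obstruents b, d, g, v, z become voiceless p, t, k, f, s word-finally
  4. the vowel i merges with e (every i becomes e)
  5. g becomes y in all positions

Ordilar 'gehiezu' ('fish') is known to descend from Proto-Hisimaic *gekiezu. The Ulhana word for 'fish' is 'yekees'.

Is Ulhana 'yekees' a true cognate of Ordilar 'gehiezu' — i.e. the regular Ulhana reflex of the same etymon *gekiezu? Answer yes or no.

Derive the expected Ulhana reflex of *gekiezu:
Ulhana: *gekiezu
  gekiezu (rule 1 does not apply)
  gekiezu → gekiez   [apocope]
  gekiez → gekies   [final devoicing]
  gekies → gekees   [vowel merger]
  gekees → yekees   [unconditioned shift]
  giving Ulhana yekees.
Ulhana 'yekees' matches the regular reflex exactly, so the pair is cognate.

yes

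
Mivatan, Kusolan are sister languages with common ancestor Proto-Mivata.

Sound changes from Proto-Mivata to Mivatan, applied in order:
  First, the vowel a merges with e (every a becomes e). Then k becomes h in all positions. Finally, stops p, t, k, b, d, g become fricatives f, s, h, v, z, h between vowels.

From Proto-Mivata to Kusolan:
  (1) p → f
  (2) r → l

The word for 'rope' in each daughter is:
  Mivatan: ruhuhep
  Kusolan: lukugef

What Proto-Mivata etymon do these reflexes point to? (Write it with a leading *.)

Position 7: Mivatan has p, Kusolan has f. Mivatan preserves p here (none of its changes turn any other segment into p), so the proto-segment is *p.
Position 1: Mivatan has r, Kusolan has l. Mivatan preserves r here (none of its changes turn any other segment into r), so the proto-segment is *r.
Position 5: Mivatan has h, Kusolan has g. Kusolan preserves g here (none of its changes turn any other segment into g), so the proto-segment is *g.
Continuing position by position gives *rukugep; check it forward:
Mivatan: *rukugep
  rukugep (rule 1 does not apply)
  rukugep → ruhugep   [unconditioned shift]
  ruhugep → ruhuhep   [intervocalic lenition]
  giving Mivatan ruhuhep.
Kusolan: *rukugep > rukugef > lukugef  (by unconditioned shift, unconditioned shift)
Only *rukugep yields all of Mivatan ruhuhep, Kusolan lukugef.

*rukugep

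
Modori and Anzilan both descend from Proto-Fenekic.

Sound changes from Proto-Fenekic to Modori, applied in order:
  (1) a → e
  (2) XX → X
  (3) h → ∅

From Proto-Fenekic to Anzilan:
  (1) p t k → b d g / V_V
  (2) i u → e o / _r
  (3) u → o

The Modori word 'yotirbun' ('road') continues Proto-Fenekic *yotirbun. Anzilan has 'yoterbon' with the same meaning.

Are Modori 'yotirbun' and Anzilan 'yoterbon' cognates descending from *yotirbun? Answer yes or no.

no

Derive the expected Anzilan reflex of *yotirbun:
Anzilan: *yotirbun
  yotirbun → yodirbun   [intervocalic voicing]
  yodirbun → yoderbun   [pre-rhotic lowering]
  yoderbun → yoderbon   [vowel merger]
  giving Anzilan yoderbon.
The regular Anzilan reflex would be 'yoderbon', but the attested form is 'yoterbon'. The correspondence is irregular, so they are not cognates (the Anzilan form has a different source).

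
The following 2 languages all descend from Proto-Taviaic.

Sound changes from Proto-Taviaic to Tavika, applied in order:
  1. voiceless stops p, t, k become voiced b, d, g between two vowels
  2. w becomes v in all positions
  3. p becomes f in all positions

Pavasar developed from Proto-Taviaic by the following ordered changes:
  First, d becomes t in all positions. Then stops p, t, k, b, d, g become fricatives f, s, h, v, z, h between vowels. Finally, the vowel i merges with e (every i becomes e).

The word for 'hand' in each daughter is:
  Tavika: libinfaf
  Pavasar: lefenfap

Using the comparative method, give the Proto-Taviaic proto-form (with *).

Position 3: Tavika has b, Pavasar has f. Taking the neighbouring segments as reconstructed: Tavika b could go back to *p or *b; Pavasar f could go back to *p or *f — the one source consistent with every daughter is *p.
Position 8: Tavika has f, Pavasar has p. Pavasar preserves p here (none of its changes turn any other segment into p), so the proto-segment is *p.
Position 4: Tavika has i, Pavasar has e. Tavika preserves i here (none of its changes turn any other segment into i), so the proto-segment is *i.
Continuing position by position gives *lipinfap; check it forward:
Tavika: start from *lipinfap.
  rule 1 (intervocalic voicing): lipinfap → libinfap
  rule 2: no change — libinfap
  rule 3 (unconditioned shift): libinfap → libinfaf
  ⇒ Tavika libinfaf
Pavasar: start from *lipinfap.
  rule 1: no change — lipinfap
  rule 2 (intervocalic lenition): lipinfap → lifinfap
  rule 3 (vowel merger): lifinfap → lefenfap
  ⇒ Pavasar lefenfap
*lipinfap is the unique common source.

*lipinfap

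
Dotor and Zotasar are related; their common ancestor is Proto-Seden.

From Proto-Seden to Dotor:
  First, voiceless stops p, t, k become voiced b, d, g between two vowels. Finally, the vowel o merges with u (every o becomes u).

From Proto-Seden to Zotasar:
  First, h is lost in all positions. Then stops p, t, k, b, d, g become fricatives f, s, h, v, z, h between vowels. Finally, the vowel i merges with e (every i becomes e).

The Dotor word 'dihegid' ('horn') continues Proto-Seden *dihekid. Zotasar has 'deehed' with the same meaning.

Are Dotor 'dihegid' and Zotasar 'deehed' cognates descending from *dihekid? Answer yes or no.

Derive the expected Zotasar reflex of *dihekid:
Zotasar: *dihekid
  dihekid → diekid   [h-loss]
  diekid → diehid   [intervocalic lenition]
  diehid → deehed   [vowel merger]
  giving Zotasar deehed.
Zotasar 'deehed' matches the regular reflex exactly, so the pair is cognate.

yes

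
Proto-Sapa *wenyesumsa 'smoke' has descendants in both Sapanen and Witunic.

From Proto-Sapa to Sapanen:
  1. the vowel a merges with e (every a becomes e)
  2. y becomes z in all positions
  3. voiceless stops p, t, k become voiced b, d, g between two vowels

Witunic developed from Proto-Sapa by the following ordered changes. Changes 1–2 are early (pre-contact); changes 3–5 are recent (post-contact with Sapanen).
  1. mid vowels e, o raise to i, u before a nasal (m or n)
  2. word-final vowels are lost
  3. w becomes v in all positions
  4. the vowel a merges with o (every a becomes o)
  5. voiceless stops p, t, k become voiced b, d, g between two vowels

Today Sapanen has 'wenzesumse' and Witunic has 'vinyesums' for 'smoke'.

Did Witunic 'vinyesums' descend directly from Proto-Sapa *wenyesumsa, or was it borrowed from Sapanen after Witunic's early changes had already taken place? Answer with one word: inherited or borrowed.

If inherited, *wenyesumsa would pass through all of Witunic's changes:
Witunic: *wenyesumsa
  wenyesumsa → winyesumsa   [pre-nasal raising]
  winyesumsa → winyesums   [apocope]
  winyesums → vinyesums   [unconditioned shift]
  vinyesums (rule 4 does not apply)
  vinyesums (rule 5 does not apply)
  giving Witunic vinyesums.
If borrowed from Sapanen 'wenzesumse' after the early changes, it would undergo only the recent ones:
  rule 3 (unconditioned shift): wenzesumse → venzesumse
  rule 4 (vowel merger): no change (venzesumse)
  rule 5 (intervocalic voicing): no change (venzesumse)
  ⇒ as a loan: venzesumse
Witunic 'vinyesums' matches the inherited outcome exactly, so it is an inherited cognate, not a loan.

inherited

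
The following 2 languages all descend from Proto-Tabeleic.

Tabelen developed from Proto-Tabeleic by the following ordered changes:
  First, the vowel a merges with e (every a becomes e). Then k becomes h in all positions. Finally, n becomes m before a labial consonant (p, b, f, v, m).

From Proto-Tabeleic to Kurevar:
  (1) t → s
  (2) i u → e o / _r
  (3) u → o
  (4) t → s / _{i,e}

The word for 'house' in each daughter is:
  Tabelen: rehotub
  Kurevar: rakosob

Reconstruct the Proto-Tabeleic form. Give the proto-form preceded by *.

Position 6: Tabelen has u, Kurevar has o. Tabelen preserves u here (none of its changes turn any other segment into u), so the proto-segment is *u.
Position 2: Tabelen has e, Kurevar has a. Kurevar preserves a here (none of its changes turn any other segment into a), so the proto-segment is *a.
Verify the candidate proto-form against each daughter:
Tabelen: start from *rakotub.
  rule 1 (vowel merger): rakotub → rekotub
  rule 2 (unconditioned shift): rekotub → rehotub
  rule 3: no change — rehotub
  ⇒ Tabelen rehotub
Kurevar: *rakotub > rakosub > rakosob  (by unconditioned shift, vowel merger)
Only *rakotub yields all of Tabelen rehotub, Kurevar rakosob.

*rakotub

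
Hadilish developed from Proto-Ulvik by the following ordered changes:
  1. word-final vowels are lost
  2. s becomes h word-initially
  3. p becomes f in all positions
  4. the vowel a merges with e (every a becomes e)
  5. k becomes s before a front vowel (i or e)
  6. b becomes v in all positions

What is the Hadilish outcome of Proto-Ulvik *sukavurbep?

Hadilish: *sukavurbep > hukavurbep > hukavurbef > hukevurbef > husevurbef > husevurvef  (by debuccalisation, unconditioned shift, vowel merger, palatalisation, unconditioned shift)

husevurvef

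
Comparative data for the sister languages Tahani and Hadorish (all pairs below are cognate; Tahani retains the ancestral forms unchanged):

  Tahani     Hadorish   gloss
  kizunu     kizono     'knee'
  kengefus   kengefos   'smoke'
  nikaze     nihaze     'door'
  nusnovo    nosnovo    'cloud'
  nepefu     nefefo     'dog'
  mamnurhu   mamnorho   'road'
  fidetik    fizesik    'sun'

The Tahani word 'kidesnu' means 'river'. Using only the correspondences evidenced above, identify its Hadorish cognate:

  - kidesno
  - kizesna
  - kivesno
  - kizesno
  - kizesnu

fidetik ~ fizesik — Tahani d corresponds to Hadorish z between vowels (before a front vowel).
kizunu ~ kizono, nepefu ~ nefefo — Tahani u corresponds to Hadorish o word-finally.
Applying these to Tahani 'kidesnu':
  kidesnu → kizesnu   (d→z between vowels (before a front vowel))
  kizesnu → kizesno   (u→o word-finally)
So the Hadorish cognate is 'kizesno'.

kizesno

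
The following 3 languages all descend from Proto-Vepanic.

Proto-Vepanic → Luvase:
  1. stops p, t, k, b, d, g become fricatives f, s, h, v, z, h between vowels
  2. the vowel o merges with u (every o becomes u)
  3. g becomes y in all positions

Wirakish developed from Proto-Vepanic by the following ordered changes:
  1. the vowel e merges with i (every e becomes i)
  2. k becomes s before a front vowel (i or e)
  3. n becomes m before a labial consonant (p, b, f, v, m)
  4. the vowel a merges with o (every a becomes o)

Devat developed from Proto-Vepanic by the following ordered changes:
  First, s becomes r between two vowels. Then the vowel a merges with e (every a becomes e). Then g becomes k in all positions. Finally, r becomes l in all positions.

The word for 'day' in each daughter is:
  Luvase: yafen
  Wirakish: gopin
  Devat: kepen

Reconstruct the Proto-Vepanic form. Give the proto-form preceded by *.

Position 4: Luvase has e, Wirakish has i, Devat has e. Luvase preserves e here (none of its changes turn any other segment into e), so the proto-segment is *e.
Position 2: Luvase has a, Wirakish has o, Devat has e. Luvase preserves a here (none of its changes turn any other segment into a), so the proto-segment is *a.
Continuing position by position gives *gapen; check it forward:
Luvase: *gapen
  gapen → gafen   [intervocalic lenition]
  gafen (rule 2 does not apply)
  gafen → yafen   [unconditioned shift]
  giving Luvase yafen.
Wirakish: *gapen
  gapen → gapin   [vowel merger]
  gapin (rule 2 does not apply)
  gapin (rule 3 does not apply)
  gapin → gopin   [vowel merger]
  giving Wirakish gopin.
Devat: *gapen
  gapen (rule 1 does not apply)
  gapen → gepen   [vowel merger]
  gepen → kepen   [unconditioned shift]
  kepen (rule 4 does not apply)
  giving Devat kepen.
Only *gapen yields all of Luvase yafen, Wirakish gopin, Devat kepen.

*gapen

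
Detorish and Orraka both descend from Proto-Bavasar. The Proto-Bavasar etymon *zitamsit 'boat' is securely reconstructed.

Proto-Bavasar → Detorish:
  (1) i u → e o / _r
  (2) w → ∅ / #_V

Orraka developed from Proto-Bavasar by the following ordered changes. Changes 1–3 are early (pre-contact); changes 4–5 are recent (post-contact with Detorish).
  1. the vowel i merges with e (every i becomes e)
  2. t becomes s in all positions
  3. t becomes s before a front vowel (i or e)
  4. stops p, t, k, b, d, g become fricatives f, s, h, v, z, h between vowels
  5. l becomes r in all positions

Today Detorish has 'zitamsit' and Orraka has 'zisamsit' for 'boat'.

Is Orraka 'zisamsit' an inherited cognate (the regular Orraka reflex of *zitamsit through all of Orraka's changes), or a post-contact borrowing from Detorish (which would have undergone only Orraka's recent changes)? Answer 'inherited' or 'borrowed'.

If inherited, *zitamsit would pass through all of Orraka's changes:
Orraka: start from *zitamsit.
  rule 1 (vowel merger): zitamsit → zetamset
  rule 2 (unconditioned shift): zetamset → zesamses
  rule 3: no change — zesamses
  rule 4: no change — zesamses
  rule 5: no change — zesamses
  ⇒ Orraka zesamses
If borrowed from Detorish 'zitamsit' after the early changes, it would undergo only the recent ones:
  rule 4 (intervocalic lenition): zitamsit → zisamsit
  rule 5 (unconditioned shift): no change (zisamsit)
  ⇒ as a loan: zisamsit
Orraka 'zisamsit' matches the loan outcome 'zisamsit', not the inherited 'zesamses' — it skipped the early Orraka changes, so it was borrowed from Detorish.

borrowed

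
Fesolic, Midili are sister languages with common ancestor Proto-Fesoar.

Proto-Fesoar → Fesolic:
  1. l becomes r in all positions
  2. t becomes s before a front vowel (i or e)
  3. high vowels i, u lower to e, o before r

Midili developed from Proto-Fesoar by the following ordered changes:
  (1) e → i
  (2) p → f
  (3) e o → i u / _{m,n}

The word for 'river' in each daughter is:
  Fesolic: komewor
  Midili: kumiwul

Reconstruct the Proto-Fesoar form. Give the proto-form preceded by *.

*komewul

Position 7: Fesolic has r, Midili has l. Midili preserves l here (none of its changes turn any other segment into l), so the proto-segment is *l.
Position 4: Fesolic has e, Midili has i. Taking the neighbouring segments as reconstructed: Fesolic e can only go back to *e; Midili i could go back to *e or *i — the one source consistent with every daughter is *e.
This points to *komewul. Verify forward in each daughter:
Fesolic: *komewul
  komewul → komewur   [unconditioned shift]
  komewur (rule 2 does not apply)
  komewur → komewor   [pre-rhotic lowering]
  giving Fesolic komewor.
Midili: *komewul > komiwul > kumiwul  (by vowel merger, pre-nasal raising)
No other proto-form is consistent with every reflex, so the reconstruction is *komewul.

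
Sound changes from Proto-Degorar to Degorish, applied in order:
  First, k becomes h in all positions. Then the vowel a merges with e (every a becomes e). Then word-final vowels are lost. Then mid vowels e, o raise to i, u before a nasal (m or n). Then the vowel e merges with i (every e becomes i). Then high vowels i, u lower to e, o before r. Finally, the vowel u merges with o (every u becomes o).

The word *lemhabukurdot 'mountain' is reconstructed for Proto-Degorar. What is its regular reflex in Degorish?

Degorish: *lemhabukurdot
  lemhabukurdot → lemhabuhurdot   [unconditioned shift]
  lemhabuhurdot → lemhebuhurdot   [vowel merger]
  lemhebuhurdot (rule 3 does not apply)
  lemhebuhurdot → limhebuhurdot   [pre-nasal raising]
  limhebuhurdot → limhibuhurdot   [vowel merger]
  limhibuhurdot → limhibuhordot   [pre-rhotic lowering]
  limhibuhordot → limhibohordot   [vowel merger]
  giving Degorish limhibohordot.

limhibohordot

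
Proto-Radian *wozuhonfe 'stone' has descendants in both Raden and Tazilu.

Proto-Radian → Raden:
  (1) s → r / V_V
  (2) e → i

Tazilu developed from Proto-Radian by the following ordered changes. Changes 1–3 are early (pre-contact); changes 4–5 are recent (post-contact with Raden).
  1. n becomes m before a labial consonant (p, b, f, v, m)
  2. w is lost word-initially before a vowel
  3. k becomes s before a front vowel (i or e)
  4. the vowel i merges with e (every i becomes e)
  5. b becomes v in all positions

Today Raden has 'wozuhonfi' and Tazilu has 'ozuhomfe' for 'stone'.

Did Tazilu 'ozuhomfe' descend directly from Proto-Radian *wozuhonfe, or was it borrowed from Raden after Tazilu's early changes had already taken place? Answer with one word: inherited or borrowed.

If inherited, *wozuhonfe would pass through all of Tazilu's changes:
Tazilu: *wozuhonfe > wozuhomfe > ozuhomfe  (by nasal place assimilation, glide loss)
If borrowed from Raden 'wozuhonfi' after the early changes, it would undergo only the recent ones:
  rule 4 (vowel merger): wozuhonfi → wozuhonfe
  rule 5 (unconditioned shift): no change (wozuhonfe)
  ⇒ as a loan: wozuhonfe
Tazilu 'ozuhomfe' matches the inherited outcome exactly, so it is an inherited cognate, not a loan.

inherited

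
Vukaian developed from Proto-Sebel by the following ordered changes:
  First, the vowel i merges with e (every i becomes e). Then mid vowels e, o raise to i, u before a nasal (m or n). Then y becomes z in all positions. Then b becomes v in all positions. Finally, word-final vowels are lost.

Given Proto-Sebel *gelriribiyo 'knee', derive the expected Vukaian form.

Vukaian: *gelriribiyo > gelrerebeyo > gelrerebezo > gelrerevezo > gelrerevez  (by vowel merger, unconditioned shift, unconditioned shift, apocope)

gelrerevez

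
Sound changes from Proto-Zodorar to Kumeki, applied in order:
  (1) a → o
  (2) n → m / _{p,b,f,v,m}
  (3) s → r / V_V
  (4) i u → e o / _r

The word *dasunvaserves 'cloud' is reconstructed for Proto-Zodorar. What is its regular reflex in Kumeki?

Kumeki: *dasunvaserves
  dasunvaserves → dosunvoserves   [vowel merger]
  dosunvoserves → dosumvoserves   [nasal place assimilation]
  dosumvoserves → dorumvorerves   [rhotacism]
  dorumvorerves (rule 4 does not apply)
  giving Kumeki dorumvorerves.

dorumvorerves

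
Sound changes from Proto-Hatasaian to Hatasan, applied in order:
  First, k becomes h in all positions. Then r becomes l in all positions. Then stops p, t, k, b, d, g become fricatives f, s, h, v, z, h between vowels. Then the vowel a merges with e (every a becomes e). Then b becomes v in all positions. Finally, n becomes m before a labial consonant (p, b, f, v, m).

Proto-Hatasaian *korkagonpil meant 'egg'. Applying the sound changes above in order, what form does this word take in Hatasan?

holhehompil

Hatasan: start from *korkagonpil.
  rule 1 (unconditioned shift): korkagonpil → horhagonpil
  rule 2 (unconditioned shift): horhagonpil → holhagonpil
  rule 3 (intervocalic lenition): holhagonpil → holhahonpil
  rule 4 (vowel merger): holhahonpil → holhehonpil
  rule 5: no change — holhehonpil
  rule 6 (nasal place assimilation): holhehonpil → holhehompil
  ⇒ Hatasan holhehompil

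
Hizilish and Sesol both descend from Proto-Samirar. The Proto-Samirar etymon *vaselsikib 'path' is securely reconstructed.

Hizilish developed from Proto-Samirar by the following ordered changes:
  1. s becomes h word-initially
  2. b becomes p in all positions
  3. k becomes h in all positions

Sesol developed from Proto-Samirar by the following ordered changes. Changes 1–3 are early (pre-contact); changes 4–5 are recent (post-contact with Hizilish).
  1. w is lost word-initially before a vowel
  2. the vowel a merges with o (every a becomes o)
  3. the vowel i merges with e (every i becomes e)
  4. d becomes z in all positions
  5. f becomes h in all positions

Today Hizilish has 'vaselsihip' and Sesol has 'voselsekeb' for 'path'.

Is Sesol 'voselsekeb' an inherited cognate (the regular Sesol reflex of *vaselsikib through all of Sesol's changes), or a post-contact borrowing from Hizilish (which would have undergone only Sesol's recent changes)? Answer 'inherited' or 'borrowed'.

If inherited, *vaselsikib would pass through all of Sesol's changes:
Sesol: *vaselsikib > voselsikib > voselsekeb  (by vowel merger, vowel merger)
If borrowed from Hizilish 'vaselsihip' after the early changes, it would undergo only the recent ones:
  rule 4 (unconditioned shift): no change (vaselsihip)
  rule 5 (unconditioned shift): no change (vaselsihip)
  ⇒ as a loan: vaselsihip
Sesol 'voselsekeb' matches the inherited outcome exactly, so it is an inherited cognate, not a loan.

inherited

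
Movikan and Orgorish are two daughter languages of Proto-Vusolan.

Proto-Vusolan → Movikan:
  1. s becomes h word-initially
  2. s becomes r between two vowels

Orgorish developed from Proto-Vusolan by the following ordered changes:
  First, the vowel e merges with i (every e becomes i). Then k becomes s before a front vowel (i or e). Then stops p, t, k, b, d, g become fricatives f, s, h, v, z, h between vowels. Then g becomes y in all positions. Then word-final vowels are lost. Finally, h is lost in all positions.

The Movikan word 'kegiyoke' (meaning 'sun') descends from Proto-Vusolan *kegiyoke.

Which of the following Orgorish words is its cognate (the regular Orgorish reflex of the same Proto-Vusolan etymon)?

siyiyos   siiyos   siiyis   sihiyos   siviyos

siiyos

Orgorish: *kegiyoke
  kegiyoke → kigiyoki   [vowel merger]
  kigiyoki → sigiyosi   [palatalisation]
  sigiyosi → sihiyosi   [intervocalic lenition]
  sihiyosi (rule 4 does not apply)
  sihiyosi → sihiyos   [apocope]
  sihiyos → siiyos   [h-loss]
  giving Orgorish siiyos.
Only 'siiyos' matches the regular Orgorish development of *kegiyoke.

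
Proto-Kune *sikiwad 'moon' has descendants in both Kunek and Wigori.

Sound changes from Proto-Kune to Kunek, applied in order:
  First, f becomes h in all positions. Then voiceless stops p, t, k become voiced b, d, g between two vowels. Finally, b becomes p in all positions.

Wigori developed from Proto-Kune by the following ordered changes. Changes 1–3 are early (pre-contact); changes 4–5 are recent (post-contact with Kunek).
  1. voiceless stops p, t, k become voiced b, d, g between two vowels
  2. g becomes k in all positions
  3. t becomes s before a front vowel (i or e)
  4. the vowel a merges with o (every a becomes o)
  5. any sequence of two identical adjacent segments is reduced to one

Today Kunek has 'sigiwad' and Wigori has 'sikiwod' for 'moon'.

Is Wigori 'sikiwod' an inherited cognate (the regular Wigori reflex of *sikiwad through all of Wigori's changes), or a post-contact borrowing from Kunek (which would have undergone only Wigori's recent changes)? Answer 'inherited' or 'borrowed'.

If inherited, *sikiwad would pass through all of Wigori's changes:
Wigori: *sikiwad
  sikiwad → sigiwad   [intervocalic voicing]
  sigiwad → sikiwad   [unconditioned shift]
  sikiwad (rule 3 does not apply)
  sikiwad → sikiwod   [vowel merger]
  sikiwod (rule 5 does not apply)
  giving Wigori sikiwod.
If borrowed from Kunek 'sigiwad' after the early changes, it would undergo only the recent ones:
  rule 4 (vowel merger): sigiwad → sigiwod
  rule 5 (degemination): no change (sigiwod)
  ⇒ as a loan: sigiwod
Wigori 'sikiwod' matches the inherited outcome exactly, so it is an inherited cognate, not a loan.

inherited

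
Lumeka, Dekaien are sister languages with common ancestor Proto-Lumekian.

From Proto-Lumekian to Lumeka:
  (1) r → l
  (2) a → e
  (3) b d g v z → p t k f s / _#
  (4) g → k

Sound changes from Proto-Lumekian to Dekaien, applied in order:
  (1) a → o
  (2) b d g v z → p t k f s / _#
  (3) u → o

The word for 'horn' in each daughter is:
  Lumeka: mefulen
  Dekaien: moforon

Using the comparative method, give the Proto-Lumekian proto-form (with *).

Position 5: Lumeka has l, Dekaien has r. Dekaien preserves r here (none of its changes turn any other segment into r), so the proto-segment is *r.
Position 2: Lumeka has e, Dekaien has o. Taking the neighbouring segments as reconstructed: Lumeka e could go back to *a or *e; Dekaien o could go back to *a or *o or *u — the one source consistent with every daughter is *a.
Position 6: Lumeka has e, Dekaien has o. Taking the neighbouring segments as reconstructed: Lumeka e could go back to *a or *e; Dekaien o could go back to *a or *o or *u — the one source consistent with every daughter is *a.
This points to *mafuran. Verify forward in each daughter:
Lumeka: start from *mafuran.
  rule 1 (unconditioned shift): mafuran → mafulan
  rule 2 (vowel merger): mafulan → mefulen
  rule 3: no change — mefulen
  rule 4: no change — mefulen
  ⇒ Lumeka mefulen
Dekaien: *mafuran
  mafuran → mofuron   [vowel merger]
  mofuron (rule 2 does not apply)
  mofuron → moforon   [vowel merger]
  giving Dekaien moforon.
Only *mafuran yields all of Lumeka mefulen, Dekaien moforon.

*mafuran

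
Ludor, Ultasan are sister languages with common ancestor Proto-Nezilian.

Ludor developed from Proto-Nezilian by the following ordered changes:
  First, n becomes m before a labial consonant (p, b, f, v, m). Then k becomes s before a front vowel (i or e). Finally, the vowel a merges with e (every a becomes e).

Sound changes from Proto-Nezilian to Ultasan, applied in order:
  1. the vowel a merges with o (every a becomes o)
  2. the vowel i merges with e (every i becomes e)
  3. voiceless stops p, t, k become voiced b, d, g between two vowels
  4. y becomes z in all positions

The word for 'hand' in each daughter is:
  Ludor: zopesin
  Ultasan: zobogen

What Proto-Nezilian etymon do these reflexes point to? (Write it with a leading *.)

*zopakin

Position 6: Ludor has i, Ultasan has e. Ludor preserves i here (none of its changes turn any other segment into i), so the proto-segment is *i.
Position 4: Ludor has e, Ultasan has o. Taking the neighbouring segments as reconstructed: Ludor e could go back to *a or *e; Ultasan o could go back to *a or *o — the one source consistent with every daughter is *a.
Verify the candidate proto-form against each daughter:
Ludor: *zopakin > zopasin > zopesin  (by palatalisation, vowel merger)
Ultasan: *zopakin
  zopakin → zopokin   [vowel merger]
  zopokin → zopoken   [vowel merger]
  zopoken → zobogen   [intervocalic voicing]
  zobogen (rule 4 does not apply)
  giving Ultasan zobogen.
No other proto-form is consistent with every reflex, so the reconstruction is *zopakin.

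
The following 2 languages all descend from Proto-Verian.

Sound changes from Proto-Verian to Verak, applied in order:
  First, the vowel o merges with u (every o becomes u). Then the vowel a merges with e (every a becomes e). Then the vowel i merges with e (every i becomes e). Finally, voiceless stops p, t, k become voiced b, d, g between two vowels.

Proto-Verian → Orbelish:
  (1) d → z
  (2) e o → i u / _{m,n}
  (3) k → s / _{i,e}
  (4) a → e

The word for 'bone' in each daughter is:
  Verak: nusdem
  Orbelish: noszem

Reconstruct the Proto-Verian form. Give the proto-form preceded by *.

*nosdam

Position 4: Verak has d, Orbelish has z. Taking the neighbouring segments as reconstructed: Verak d can only go back to *d; Orbelish z could go back to *d or *z — the one source consistent with every daughter is *d.
Position 5: Verak has e, Orbelish has e. Taking the neighbouring segments as reconstructed: Verak e could go back to *a or *e or *i; Orbelish e can only go back to *a — the one source consistent with every daughter is *a.
Position 2: Verak has u, Orbelish has o. Orbelish preserves o here (none of its changes turn any other segment into o), so the proto-segment is *o.
Continuing position by position gives *nosdam; check it forward:
Verak: start from *nosdam.
  rule 1 (vowel merger): nosdam → nusdam
  rule 2 (vowel merger): nusdam → nusdem
  rule 3: no change — nusdem
  rule 4: no change — nusdem
  ⇒ Verak nusdem
Orbelish: *nosdam
  nosdam → noszam   [unconditioned shift]
  noszam (rule 2 does not apply)
  noszam (rule 3 does not apply)
  noszam → noszem   [vowel merger]
  giving Orbelish noszem.
*nosdam is the unique common source.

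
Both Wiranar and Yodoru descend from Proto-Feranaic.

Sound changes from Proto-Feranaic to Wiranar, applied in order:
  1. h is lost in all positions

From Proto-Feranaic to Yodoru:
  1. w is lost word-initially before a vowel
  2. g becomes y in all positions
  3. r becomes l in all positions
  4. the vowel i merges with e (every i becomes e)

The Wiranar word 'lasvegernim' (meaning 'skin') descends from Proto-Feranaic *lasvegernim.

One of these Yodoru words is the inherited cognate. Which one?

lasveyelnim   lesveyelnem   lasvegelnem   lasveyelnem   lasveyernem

lasveyelnem

Yodoru: *lasvegernim > lasveyernim > lasveyelnim > lasveyelnem  (by unconditioned shift, unconditioned shift, vowel merger)
The other candidates each miss or misapply at least one Yodoru change.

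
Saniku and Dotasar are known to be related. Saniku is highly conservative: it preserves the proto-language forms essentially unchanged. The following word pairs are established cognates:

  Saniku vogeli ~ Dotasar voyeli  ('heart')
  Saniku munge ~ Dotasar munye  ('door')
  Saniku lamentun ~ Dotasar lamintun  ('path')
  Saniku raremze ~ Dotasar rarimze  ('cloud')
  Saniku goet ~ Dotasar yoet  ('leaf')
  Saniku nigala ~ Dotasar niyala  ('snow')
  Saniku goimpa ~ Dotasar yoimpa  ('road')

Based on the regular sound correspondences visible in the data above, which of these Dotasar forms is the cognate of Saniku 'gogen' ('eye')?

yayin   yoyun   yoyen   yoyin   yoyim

yoyin

goet ~ yoet, goimpa ~ yoimpa — Saniku g corresponds to Dotasar y word-initially before a back vowel.
vogeli ~ voyeli — Saniku g corresponds to Dotasar y between vowels (before a front vowel).
lamentun ~ lamintun — Saniku e corresponds to Dotasar i after a consonant, before a nasal.
Applying these to Saniku 'gogen':
  gogen → yogen   (g→y word-initially before a back vowel)
  yogen → yoyen   (g→y between vowels (before a front vowel))
  yoyen → yoyin   (e→i after a consonant, before a nasal)
So the Dotasar cognate is 'yoyin'.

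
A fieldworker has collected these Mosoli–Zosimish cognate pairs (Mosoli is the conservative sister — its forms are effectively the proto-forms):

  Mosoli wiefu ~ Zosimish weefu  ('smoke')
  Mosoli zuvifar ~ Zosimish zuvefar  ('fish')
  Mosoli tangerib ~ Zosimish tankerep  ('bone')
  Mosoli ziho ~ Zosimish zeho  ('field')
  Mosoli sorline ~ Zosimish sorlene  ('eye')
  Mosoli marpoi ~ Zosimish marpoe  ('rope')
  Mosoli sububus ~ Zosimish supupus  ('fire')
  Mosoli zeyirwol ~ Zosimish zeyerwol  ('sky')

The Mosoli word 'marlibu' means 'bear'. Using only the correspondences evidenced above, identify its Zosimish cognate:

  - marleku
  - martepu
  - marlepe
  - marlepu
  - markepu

marlepu

tangerib ~ tankerep — Mosoli i corresponds to Zosimish e after a consonant, before a labial obstruent.
sububus ~ supupus — Mosoli b corresponds to Zosimish p between vowels (before a back vowel).
Applying these to Mosoli 'marlibu':
  marlibu → marlebu   (i→e after a consonant, before a labial obstruent)
  marlebu → marlepu   (b→p between vowels (before a back vowel))
So the Zosimish cognate is 'marlepu'.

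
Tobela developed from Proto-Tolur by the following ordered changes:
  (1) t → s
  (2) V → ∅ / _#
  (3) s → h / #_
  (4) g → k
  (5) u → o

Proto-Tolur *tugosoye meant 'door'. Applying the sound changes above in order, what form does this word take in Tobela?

hokosoy

Tobela: start from *tugosoye.
  rule 1 (unconditioned shift): tugosoye → sugosoye
  rule 2 (apocope): sugosoye → sugosoy
  rule 3 (debuccalisation): sugosoy → hugosoy
  rule 4 (unconditioned shift): hugosoy → hukosoy
  rule 5 (vowel merger): hukosoy → hokosoy
  ⇒ Tobela hokosoy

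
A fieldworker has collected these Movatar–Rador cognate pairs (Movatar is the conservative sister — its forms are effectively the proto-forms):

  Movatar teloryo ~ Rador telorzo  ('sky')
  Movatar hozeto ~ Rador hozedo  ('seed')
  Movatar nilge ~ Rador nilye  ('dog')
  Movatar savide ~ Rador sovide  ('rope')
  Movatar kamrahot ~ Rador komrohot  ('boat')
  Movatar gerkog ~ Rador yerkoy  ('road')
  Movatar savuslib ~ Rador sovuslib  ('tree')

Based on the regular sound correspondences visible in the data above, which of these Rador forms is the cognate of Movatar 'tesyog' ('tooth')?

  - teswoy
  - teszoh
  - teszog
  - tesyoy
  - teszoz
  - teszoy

teloryo ~ telorzo — Movatar y corresponds to Rador z after a consonant, before a back vowel.
gerkog ~ yerkoy — Movatar g corresponds to Rador y word-finally.
Applying these to Movatar 'tesyog':
  tesyog → teszog   (y→z after a consonant, before a back vowel)
  teszog → teszoy   (g→y word-finally)
So the Rador cognate is 'teszoy'.

teszoy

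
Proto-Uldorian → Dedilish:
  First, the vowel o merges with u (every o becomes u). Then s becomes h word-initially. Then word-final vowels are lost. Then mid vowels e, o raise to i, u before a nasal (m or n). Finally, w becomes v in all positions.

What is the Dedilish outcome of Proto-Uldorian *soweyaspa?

Dedilish: *soweyaspa
  soweyaspa → suweyaspa   [vowel merger]
  suweyaspa → huweyaspa   [debuccalisation]
  huweyaspa → huweyasp   [apocope]
  huweyasp (rule 4 does not apply)
  huweyasp → huveyasp   [unconditioned shift]
  giving Dedilish huveyasp.

huveyasp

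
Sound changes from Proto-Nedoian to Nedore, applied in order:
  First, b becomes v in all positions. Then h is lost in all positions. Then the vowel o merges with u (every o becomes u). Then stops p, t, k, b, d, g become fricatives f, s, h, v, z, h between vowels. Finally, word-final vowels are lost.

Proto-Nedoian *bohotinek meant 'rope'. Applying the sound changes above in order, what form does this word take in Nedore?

vuusinek

Nedore: *bohotinek
  bohotinek → vohotinek   [unconditioned shift]
  vohotinek → vootinek   [h-loss]
  vootinek → vuutinek   [vowel merger]
  vuutinek → vuusinek   [intervocalic lenition]
  vuusinek (rule 5 does not apply)
  giving Nedore vuusinek.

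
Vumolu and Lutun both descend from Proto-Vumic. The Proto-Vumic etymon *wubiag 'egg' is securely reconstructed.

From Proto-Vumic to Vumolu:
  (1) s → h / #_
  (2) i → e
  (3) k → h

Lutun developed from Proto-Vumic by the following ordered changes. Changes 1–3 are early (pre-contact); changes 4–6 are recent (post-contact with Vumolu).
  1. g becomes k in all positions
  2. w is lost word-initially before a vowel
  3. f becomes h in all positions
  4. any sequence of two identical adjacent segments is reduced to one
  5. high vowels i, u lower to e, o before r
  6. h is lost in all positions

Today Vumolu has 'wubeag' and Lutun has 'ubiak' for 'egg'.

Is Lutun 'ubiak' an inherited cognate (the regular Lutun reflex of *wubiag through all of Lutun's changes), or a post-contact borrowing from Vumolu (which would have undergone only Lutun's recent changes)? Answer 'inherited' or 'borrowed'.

If inherited, *wubiag would pass through all of Lutun's changes:
Lutun: start from *wubiag.
  rule 1 (unconditioned shift): wubiag → wubiak
  rule 2 (glide loss): wubiak → ubiak
  rule 3: no change — ubiak
  rule 4: no change — ubiak
  rule 5: no change — ubiak
  rule 6: no change — ubiak
  ⇒ Lutun ubiak
If borrowed from Vumolu 'wubeag' after the early changes, it would undergo only the recent ones:
  rule 4 (degemination): no change (wubeag)
  rule 5 (pre-rhotic lowering): no change (wubeag)
  rule 6 (h-loss): no change (wubeag)
  ⇒ as a loan: wubeag
Lutun 'ubiak' matches the inherited outcome exactly, so it is an inherited cognate, not a loan.

inherited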